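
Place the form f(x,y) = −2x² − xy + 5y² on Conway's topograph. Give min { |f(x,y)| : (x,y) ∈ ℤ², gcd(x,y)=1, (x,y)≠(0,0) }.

descent: ρ → (5,1,-2)
descent: ρ → (-2,3,4)  [lands on river]
river: ρ → (4,5,-1)
river: ρ → (-1,5,4)
river: ρ → (4,3,-2)
river: ρ → (-2,5,2)
river: ρ → (2,3,-4)
river: ρ → (-4,5,1)
river: ρ → (1,5,-4)
river: ρ → (-4,3,2)
river: ρ → (2,5,-2)
closes: descent 2, river 10
min |a| on river = 1

1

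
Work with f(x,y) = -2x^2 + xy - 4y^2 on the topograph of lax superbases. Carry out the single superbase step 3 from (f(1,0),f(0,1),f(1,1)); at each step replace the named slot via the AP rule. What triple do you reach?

start (-2,-4,-5) = (f(1,0),f(0,1),f(1,1))
replace slot 3: 2·((-2)+(-4)) − (-5) = -7 → (-2,-4,-7)

-2,-4,-7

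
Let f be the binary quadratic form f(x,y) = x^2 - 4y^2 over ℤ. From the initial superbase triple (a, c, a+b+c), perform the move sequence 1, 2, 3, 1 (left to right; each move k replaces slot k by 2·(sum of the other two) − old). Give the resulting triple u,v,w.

start (1,-4,-3) = (f(1,0),f(0,1),f(1,1))
replace slot 1: 2·((-4)+(-3)) − 1 = -15 → (-15,-4,-3)
replace slot 2: 2·((-15)+(-3)) − (-4) = -32 → (-15,-32,-3)
replace slot 3: 2·((-15)+(-32)) − (-3) = -91 → (-15,-32,-91)
replace slot 1: 2·((-32)+(-91)) − (-15) = -231 → (-231,-32,-91)

-231,-32,-91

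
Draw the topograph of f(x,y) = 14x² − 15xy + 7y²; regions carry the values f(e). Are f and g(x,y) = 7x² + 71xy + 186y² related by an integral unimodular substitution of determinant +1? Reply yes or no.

D₁ = -167, D₂ = -167
f: translate: b→13 (≡-15 mod 28), so (14,-15,7)→(14,13,6)
f: flip: (14,13,6)→(6,-13,14)
f: translate: b→-1 (≡-13 mod 12), so (6,-13,14)→(6,-1,7)
f: reduced (well bottom): (6,-1,7) with a≤c, −a<b≤a
g: translate: b→1 (≡71 mod 14), so (7,71,186)→(7,1,6)
g: flip: (7,1,6)→(6,-1,7)
g: reduced (well bottom): (6,-1,7) with a≤c, −a<b≤a
reduced forms (6, -1, 7) vs (6, -1, 7) ⇒ equivalent

yes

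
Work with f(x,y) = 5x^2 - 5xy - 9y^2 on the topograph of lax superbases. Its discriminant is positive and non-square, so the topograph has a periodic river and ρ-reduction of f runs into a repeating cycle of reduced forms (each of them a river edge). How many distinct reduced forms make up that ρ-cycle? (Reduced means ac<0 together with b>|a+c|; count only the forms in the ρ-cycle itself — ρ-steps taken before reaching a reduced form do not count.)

D = 205, ⌊√D⌋ = 14
descent: ρ → (-9,5,5)  [lands on river]
river: ρ → (5,5,-9)
river: ρ → (-9,13,1)
river: ρ → (1,13,-9)
ρ-cycle length = 4 (tail of 1 descent step not counted)

4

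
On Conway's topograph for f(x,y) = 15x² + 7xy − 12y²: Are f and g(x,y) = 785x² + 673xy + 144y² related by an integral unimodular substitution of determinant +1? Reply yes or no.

D₁ = 769, D₂ = 769
river cycle of f (length 70): (-12, 17, 10), (10, 23, -6), (-6, 25, 6), (6, 23, -10), (-10, 17, 12), (12, 7, -15), (-15, 23, 4), (4, 25, -9), (-9, 11, 18), (18, 25, -2), … (60 more)
river cycle of g (length 70): (15, 7, -12), (-12, 17, 10), (10, 23, -6), (-6, 25, 6), (6, 23, -10), (-10, 17, 12), (12, 7, -15), (-15, 23, 4), (4, 25, -9), (-9, 11, 18), … (60 more)
cycles coincide ⇒ equivalent

yes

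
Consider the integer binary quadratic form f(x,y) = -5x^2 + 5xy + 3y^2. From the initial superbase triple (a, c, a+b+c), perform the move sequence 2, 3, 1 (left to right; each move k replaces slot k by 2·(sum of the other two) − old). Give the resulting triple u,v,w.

start (-5,3,3) = (f(1,0),f(0,1),f(1,1))
replace slot 2: 2·((-5)+3) − 3 = -7 → (-5,-7,3)
replace slot 3: 2·((-5)+(-7)) − 3 = -27 → (-5,-7,-27)
replace slot 1: 2·((-7)+(-27)) − (-5) = -63 → (-63,-7,-27)

-63,-7,-27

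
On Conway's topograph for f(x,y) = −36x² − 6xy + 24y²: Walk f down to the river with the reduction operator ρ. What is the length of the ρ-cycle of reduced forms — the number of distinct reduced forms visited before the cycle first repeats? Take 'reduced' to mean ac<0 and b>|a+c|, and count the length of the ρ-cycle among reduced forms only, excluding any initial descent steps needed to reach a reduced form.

D = 3492, ⌊√D⌋ = 59
descent: ρ → (24,54,-6)  [lands on river]
river: ρ → (-6,54,24)
river: ρ → (24,42,-18)
river: ρ → (-18,30,36)
river: ρ → (36,42,-12)
river: ρ → (-12,54,12)
river: ρ → (12,42,-36)
river: ρ → (-36,30,18)
river: ρ → (18,42,-24)
river: ρ → (-24,54,6)
river: ρ → (6,54,-24)
river: ρ → (-24,42,18)
river: ρ → (18,30,-36)
river: ρ → (-36,42,12)
river: ρ → (12,54,-12)
river: ρ → (-12,42,36)
river: ρ → (36,30,-18)
river: ρ → (-18,42,24)
ρ-cycle length = 18 (tail of 1 descent step not counted)

18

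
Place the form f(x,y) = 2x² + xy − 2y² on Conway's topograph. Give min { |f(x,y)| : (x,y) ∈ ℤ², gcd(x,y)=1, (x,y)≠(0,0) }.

river: ρ → (-2,3,1)
river: ρ → (1,3,-2)
river: ρ → (-2,1,2)
river: ρ → (2,3,-1)
river: ρ → (-1,3,2)
river: ρ → (2,1,-2)
closes: descent 0, river 6
min |a| on river = 1

1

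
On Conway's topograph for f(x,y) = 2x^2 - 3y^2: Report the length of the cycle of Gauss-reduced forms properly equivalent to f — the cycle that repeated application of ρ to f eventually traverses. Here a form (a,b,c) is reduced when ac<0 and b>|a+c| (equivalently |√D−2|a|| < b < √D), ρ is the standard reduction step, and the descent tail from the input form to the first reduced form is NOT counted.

D = 24, ⌊√D⌋ = 4
descent: ρ → (-3,0,2)
descent: ρ → (2,4,-1)  [lands on river]
river: ρ → (-1,4,2)
ρ-cycle length = 2 (tail of 2 descent steps not counted)

2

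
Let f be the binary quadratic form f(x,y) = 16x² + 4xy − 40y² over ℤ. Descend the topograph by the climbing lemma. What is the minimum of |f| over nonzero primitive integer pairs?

descent: ρ → (-40,-4,16)
descent: ρ → (16,36,-20)  [lands on river]
river: ρ → (-20,44,8)
river: ρ → (8,36,-40)
river: ρ → (-40,44,4)
river: ρ → (4,44,-40)
river: ρ → (-40,36,8)
river: ρ → (8,44,-20)
river: ρ → (-20,36,16)
river: ρ → (16,28,-28)
river: ρ → (-28,28,16)
closes: descent 2, river 10
min |a| on river = 4

4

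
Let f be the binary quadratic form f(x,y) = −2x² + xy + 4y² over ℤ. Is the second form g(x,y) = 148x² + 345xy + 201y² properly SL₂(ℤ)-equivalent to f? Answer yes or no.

D₁ = 33, D₂ = 33
river cycle of f (length 4): (-2, 5, 1), (1, 5, -2), (-2, 3, 3), (3, 3, -2)
river cycle of g (length 4): (-2, 5, 1), (1, 5, -2), (-2, 3, 3), (3, 3, -2)
cycles coincide ⇒ equivalent

yes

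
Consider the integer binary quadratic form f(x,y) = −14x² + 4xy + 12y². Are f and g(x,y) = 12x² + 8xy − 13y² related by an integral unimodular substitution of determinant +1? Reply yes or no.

D₁ = 688, D₂ = 688
river cycle of f (length 10): (12, 20, -6), (-6, 16, 18), (18, 20, -4), (-4, 20, 18), (18, 16, -6), (-6, 20, 12), (12, 4, -14), (-14, 24, 2), (2, 24, -14), (-14, 4, 12)
river cycle of g (length 16): (-13, 18, 7), (7, 24, -4), (-4, 24, 7), (7, 18, -13), (-13, 8, 12), (12, 16, -9), (-9, 20, 8), (8, 12, -17), (-17, 22, 3), (3, 26, -1), … (6 more)
cycles differ ⇒ inequivalent

no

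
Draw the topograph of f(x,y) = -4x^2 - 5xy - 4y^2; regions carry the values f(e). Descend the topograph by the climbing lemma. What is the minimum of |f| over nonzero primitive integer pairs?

translate: b→-3 (≡5 mod 8), so (4,5,4)→(4,-3,3)
flip: (4,-3,3)→(3,3,4)
reduced (well bottom): (3,3,4) with a≤c, −a<b≤a
well minimum |f| = |-3| = 3 (negative-definite)

3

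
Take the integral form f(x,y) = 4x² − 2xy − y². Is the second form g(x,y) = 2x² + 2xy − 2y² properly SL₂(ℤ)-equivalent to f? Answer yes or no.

D₁ = 20, D₂ = 20
river cycle of f (length 2): (-1, 4, 1), (1, 4, -1)
river cycle of g (length 2): (-2, 2, 2), (2, 2, -2)
cycles differ ⇒ inequivalent

no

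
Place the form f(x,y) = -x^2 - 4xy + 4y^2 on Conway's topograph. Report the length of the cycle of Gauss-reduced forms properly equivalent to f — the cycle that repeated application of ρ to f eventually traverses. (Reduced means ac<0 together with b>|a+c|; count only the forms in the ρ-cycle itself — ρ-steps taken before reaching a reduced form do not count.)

D = 32, ⌊√D⌋ = 5
descent: ρ → (4,4,-1)  [lands on river]
river: ρ → (-1,4,4)
ρ-cycle length = 2 (tail of 1 descent step not counted)

2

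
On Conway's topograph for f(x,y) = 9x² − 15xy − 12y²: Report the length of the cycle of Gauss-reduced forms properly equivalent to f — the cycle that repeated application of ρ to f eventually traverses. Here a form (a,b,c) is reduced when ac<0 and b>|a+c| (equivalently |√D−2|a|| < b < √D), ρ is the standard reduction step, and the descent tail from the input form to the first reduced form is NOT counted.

D = 657, ⌊√D⌋ = 25
descent: ρ → (-12,15,9)  [lands on river]
river: ρ → (9,21,-6)
river: ρ → (-6,15,18)
river: ρ → (18,21,-3)
river: ρ → (-3,21,18)
river: ρ → (18,15,-6)
river: ρ → (-6,21,9)
river: ρ → (9,15,-12)
river: ρ → (-12,9,12)
river: ρ → (12,15,-9)
river: ρ → (-9,21,6)
river: ρ → (6,15,-18)
river: ρ → (-18,21,3)
river: ρ → (3,21,-18)
river: ρ → (-18,15,6)
river: ρ → (6,21,-9)
river: ρ → (-9,15,12)
river: ρ → (12,9,-12)
ρ-cycle length = 18 (tail of 1 descent step not counted)

18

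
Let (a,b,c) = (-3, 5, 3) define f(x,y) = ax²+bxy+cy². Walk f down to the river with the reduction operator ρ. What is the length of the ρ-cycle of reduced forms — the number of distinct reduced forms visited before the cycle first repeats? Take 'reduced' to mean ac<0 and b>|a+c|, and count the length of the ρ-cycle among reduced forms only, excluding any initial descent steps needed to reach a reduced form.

D = 61, ⌊√D⌋ = 7
river: ρ → (3,7,-1)
river: ρ → (-1,7,3)
river: ρ → (3,5,-3)
river: ρ → (-3,7,1)
river: ρ → (1,7,-3)
river: ρ → (-3,5,3)
ρ-cycle length = 6 (tail of 0 descent steps not counted)

6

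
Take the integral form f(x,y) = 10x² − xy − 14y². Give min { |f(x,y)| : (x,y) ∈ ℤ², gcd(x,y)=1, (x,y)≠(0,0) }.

descent: ρ → (-14,1,10)
descent: ρ → (10,19,-5)  [lands on river]
river: ρ → (-5,21,6)
river: ρ → (6,15,-14)
river: ρ → (-14,13,7)
river: ρ → (7,15,-12)
river: ρ → (-12,9,10)
river: ρ → (10,11,-11)
river: ρ → (-11,11,10)
river: ρ → (10,9,-12)
river: ρ → (-12,15,7)
river: ρ → (7,13,-14)
river: ρ → (-14,15,6)
river: ρ → (6,21,-5)
river: ρ → (-5,19,10)
river: ρ → (10,21,-3)
river: ρ → (-3,21,10)
closes: descent 2, river 16
min |a| on river = 3

3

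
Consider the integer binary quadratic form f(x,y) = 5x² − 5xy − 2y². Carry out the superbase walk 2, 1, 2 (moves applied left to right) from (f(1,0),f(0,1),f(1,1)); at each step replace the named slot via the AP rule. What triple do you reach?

start (5,-2,-2) = (f(1,0),f(0,1),f(1,1))
replace slot 2: 2·(5+(-2)) − (-2) = 8 → (5,8,-2)
replace slot 1: 2·(8+(-2)) − 5 = 7 → (7,8,-2)
replace slot 2: 2·(7+(-2)) − 8 = 2 → (7,2,-2)

7,2,-2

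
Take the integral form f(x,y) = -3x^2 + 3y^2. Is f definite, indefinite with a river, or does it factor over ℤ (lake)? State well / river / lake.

D = b²−4ac = 0² − 4·(-3)·3 = 36
D = 6² is a perfect square ⇒ form factors over ℤ ⇒ lakes

lake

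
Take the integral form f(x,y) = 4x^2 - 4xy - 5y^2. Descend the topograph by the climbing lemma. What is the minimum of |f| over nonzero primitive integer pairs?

descent: ρ → (-5,4,4)  [lands on river]
river: ρ → (4,4,-5)
river: ρ → (-5,6,3)
river: ρ → (3,6,-5)
closes: descent 1, river 4
min |a| on river = 3

3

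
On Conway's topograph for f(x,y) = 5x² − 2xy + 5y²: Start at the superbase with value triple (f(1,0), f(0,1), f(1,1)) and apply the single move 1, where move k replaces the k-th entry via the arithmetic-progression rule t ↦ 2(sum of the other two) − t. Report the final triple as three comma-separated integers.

start (5,5,8) = (f(1,0),f(0,1),f(1,1))
replace slot 1: 2·(5+8) − 5 = 21 → (21,5,8)

21,5,8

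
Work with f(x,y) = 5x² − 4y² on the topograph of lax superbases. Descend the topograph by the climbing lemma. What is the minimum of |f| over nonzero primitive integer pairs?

descent: ρ → (-4,8,1)  [lands on river]
river: ρ → (1,8,-4)
closes: descent 1, river 2
min |a| on river = 1

1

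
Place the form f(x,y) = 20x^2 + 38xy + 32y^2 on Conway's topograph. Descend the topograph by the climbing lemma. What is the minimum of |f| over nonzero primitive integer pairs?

translate: b→-2 (≡38 mod 40), so (20,38,32)→(20,-2,14)
flip: (20,-2,14)→(14,2,20)
reduced (well bottom): (14,2,20) with a≤c, −a<b≤a
well minimum = a = 14

14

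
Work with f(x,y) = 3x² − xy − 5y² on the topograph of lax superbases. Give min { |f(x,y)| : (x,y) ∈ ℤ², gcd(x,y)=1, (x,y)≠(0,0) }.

descent: ρ → (-5,1,3)
descent: ρ → (3,5,-3)  [lands on river]
river: ρ → (-3,7,1)
river: ρ → (1,7,-3)
river: ρ → (-3,5,3)
river: ρ → (3,7,-1)
river: ρ → (-1,7,3)
closes: descent 2, river 6
min |a| on river = 1

1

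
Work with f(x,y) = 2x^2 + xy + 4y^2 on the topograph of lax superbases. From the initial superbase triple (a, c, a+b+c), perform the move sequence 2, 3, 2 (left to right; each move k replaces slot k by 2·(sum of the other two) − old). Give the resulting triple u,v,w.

start (2,4,7) = (f(1,0),f(0,1),f(1,1))
replace slot 2: 2·(2+7) − 4 = 14 → (2,14,7)
replace slot 3: 2·(2+14) − 7 = 25 → (2,14,25)
replace slot 2: 2·(2+25) − 14 = 40 → (2,40,25)

2,40,25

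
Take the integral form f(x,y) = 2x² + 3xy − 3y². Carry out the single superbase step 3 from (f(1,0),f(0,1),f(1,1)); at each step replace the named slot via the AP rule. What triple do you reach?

start (2,-3,2) = (f(1,0),f(0,1),f(1,1))
replace slot 3: 2·(2+(-3)) − 2 = -4 → (2,-3,-4)

2,-3,-4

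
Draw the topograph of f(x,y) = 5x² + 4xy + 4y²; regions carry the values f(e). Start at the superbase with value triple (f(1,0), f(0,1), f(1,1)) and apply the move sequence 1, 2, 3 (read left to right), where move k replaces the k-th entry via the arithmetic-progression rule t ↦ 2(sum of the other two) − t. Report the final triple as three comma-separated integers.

start (5,4,13) = (f(1,0),f(0,1),f(1,1))
replace slot 1: 2·(4+13) − 5 = 29 → (29,4,13)
replace slot 2: 2·(29+13) − 4 = 80 → (29,80,13)
replace slot 3: 2·(29+80) − 13 = 205 → (29,80,205)

29,80,205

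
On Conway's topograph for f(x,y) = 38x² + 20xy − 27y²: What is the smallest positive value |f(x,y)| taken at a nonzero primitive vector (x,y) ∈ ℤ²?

river: ρ → (-27,34,31)
river: ρ → (31,28,-30)
river: ρ → (-30,32,29)
river: ρ → (29,26,-33)
river: ρ → (-33,40,22)
river: ρ → (22,48,-25)
river: ρ → (-25,52,18)
river: ρ → (18,56,-19)
river: ρ → (-19,58,15)
river: ρ → (15,62,-11)
river: ρ → (-11,48,50)
river: ρ → (50,52,-9)
river: ρ → (-9,56,38)
river: ρ → (38,20,-27)
closes: descent 0, river 14
min |a| on river = 9

9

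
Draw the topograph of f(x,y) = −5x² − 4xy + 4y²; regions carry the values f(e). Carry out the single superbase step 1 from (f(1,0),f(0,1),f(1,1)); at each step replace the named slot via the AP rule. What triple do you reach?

start (-5,4,-5) = (f(1,0),f(0,1),f(1,1))
replace slot 1: 2·(4+(-5)) − (-5) = 3 → (3,4,-5)

3,4,-5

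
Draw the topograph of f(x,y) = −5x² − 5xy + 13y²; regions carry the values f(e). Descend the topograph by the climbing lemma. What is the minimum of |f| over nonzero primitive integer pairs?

descent: ρ → (13,5,-5)
descent: ρ → (-5,15,3)  [lands on river]
river: ρ → (3,15,-5)
closes: descent 2, river 2
min |a| on river = 3

3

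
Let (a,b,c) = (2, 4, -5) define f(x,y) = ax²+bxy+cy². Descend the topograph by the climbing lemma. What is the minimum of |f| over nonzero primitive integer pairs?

river: ρ → (-5,6,1)
river: ρ → (1,6,-5)
river: ρ → (-5,4,2)
river: ρ → (2,4,-5)
closes: descent 0, river 4
min |a| on river = 1

1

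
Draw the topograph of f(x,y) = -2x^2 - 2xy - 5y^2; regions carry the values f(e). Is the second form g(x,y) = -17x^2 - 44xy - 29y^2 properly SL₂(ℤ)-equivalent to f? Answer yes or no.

D₁ = -36, D₂ = -36
f is negative-definite; reduce −f:
−f: reduced (well bottom): (2,2,5) with a≤c, −a<b≤a
flip sign back: reduced form of f is (-2,-2,-5)
g is negative-definite; reduce −g:
−g: translate: b→10 (≡44 mod 34), so (17,44,29)→(17,10,2)
−g: flip: (17,10,2)→(2,-10,17)
−g: translate: b→2 (≡-10 mod 4), so (2,-10,17)→(2,2,5)
−g: reduced (well bottom): (2,2,5) with a≤c, −a<b≤a
flip sign back: reduced form of g is (-2,-2,-5)
reduced forms (-2, -2, -5) vs (-2, -2, -5) ⇒ equivalent

yes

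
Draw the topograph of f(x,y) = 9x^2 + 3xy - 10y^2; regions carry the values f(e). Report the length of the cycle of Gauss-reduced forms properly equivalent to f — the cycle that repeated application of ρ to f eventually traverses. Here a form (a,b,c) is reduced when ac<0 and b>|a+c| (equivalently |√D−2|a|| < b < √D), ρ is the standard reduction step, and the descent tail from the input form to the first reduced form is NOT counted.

D = 369, ⌊√D⌋ = 19
river: ρ → (-10,17,2)
river: ρ → (2,19,-1)
river: ρ → (-1,19,2)
river: ρ → (2,17,-10)
river: ρ → (-10,3,9)
river: ρ → (9,15,-4)
river: ρ → (-4,17,5)
river: ρ → (5,13,-10)
river: ρ → (-10,7,8)
river: ρ → (8,9,-9)
river: ρ → (-9,9,8)
river: ρ → (8,7,-10)
river: ρ → (-10,13,5)
river: ρ → (5,17,-4)
river: ρ → (-4,15,9)
river: ρ → (9,3,-10)
ρ-cycle length = 16 (tail of 0 descent steps not counted)

16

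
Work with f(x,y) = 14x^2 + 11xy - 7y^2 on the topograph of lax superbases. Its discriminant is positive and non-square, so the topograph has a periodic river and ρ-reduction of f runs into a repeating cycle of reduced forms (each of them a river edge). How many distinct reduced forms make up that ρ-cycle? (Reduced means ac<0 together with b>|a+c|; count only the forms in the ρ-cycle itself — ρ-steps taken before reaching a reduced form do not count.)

D = 513, ⌊√D⌋ = 22
river: ρ → (-7,17,8)
river: ρ → (8,15,-9)
river: ρ → (-9,21,2)
river: ρ → (2,19,-19)
river: ρ → (-19,19,2)
river: ρ → (2,21,-9)
river: ρ → (-9,15,8)
river: ρ → (8,17,-7)
river: ρ → (-7,11,14)
river: ρ → (14,17,-4)
river: ρ → (-4,15,18)
river: ρ → (18,21,-1)
river: ρ → (-1,21,18)
river: ρ → (18,15,-4)
river: ρ → (-4,17,14)
river: ρ → (14,11,-7)
ρ-cycle length = 16 (tail of 0 descent steps not counted)

16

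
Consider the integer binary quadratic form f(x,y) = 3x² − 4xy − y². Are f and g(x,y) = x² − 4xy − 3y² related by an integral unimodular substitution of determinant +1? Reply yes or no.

D₁ = 28, D₂ = 28
river cycle of f (length 4): (-1, 4, 3), (3, 2, -2), (-2, 2, 3), (3, 4, -1)
river cycle of g (length 4): (-3, 4, 1), (1, 4, -3), (-3, 2, 2), (2, 2, -3)
cycles differ ⇒ inequivalent

no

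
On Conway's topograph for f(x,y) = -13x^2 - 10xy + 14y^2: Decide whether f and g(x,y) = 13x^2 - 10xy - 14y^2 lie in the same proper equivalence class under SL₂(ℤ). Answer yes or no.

D₁ = 828, D₂ = 828
river cycle of f (length 8): (14, 10, -13), (-13, 16, 11), (11, 28, -1), (-1, 28, 11), (11, 16, -13), (-13, 10, 14), (14, 18, -9), (-9, 18, 14)
river cycle of g (length 8): (-14, 10, 13), (13, 16, -11), (-11, 28, 1), (1, 28, -11), (-11, 16, 13), (13, 10, -14), (-14, 18, 9), (9, 18, -14)
cycles differ ⇒ inequivalent

no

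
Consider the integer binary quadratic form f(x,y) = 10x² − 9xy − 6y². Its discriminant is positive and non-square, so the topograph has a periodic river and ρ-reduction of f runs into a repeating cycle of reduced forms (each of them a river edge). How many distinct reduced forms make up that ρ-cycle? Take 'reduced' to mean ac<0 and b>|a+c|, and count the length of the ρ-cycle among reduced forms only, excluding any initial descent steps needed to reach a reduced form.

D = 321, ⌊√D⌋ = 17
descent: ρ → (-6,9,10)  [lands on river]
river: ρ → (10,11,-5)
river: ρ → (-5,9,12)
river: ρ → (12,15,-2)
river: ρ → (-2,17,4)
river: ρ → (4,15,-6)
ρ-cycle length = 6 (tail of 1 descent step not counted)

6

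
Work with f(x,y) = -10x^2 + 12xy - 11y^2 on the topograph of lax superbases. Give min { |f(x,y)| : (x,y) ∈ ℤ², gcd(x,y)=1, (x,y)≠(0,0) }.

translate: b→8 (≡-12 mod 20), so (10,-12,11)→(10,8,9)
flip: (10,8,9)→(9,-8,10)
reduced (well bottom): (9,-8,10) with a≤c, −a<b≤a
well minimum |f| = |-9| = 9 (negative-definite)

9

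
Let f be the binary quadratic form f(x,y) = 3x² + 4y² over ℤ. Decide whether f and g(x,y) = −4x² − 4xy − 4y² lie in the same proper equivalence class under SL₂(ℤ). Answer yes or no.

D₁ = -48, D₂ = -48
f: reduced (well bottom): (3,0,4) with a≤c, −a<b≤a
g is negative-definite; reduce −g:
−g: reduced (well bottom): (4,4,4) with a≤c, −a<b≤a
flip sign back: reduced form of g is (-4,-4,-4)
reduced forms (3, 0, 4) vs (-4, -4, -4) ⇒ inequivalent

no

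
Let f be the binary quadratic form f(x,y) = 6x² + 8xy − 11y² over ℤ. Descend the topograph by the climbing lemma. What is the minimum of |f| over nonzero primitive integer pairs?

river: ρ → (-11,14,3)
river: ρ → (3,16,-6)
river: ρ → (-6,8,11)
river: ρ → (11,14,-3)
river: ρ → (-3,16,6)
river: ρ → (6,8,-11)
closes: descent 0, river 6
min |a| on river = 3

3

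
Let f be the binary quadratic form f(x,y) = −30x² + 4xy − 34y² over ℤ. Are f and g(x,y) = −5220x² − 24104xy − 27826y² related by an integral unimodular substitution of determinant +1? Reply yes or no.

D₁ = -4064, D₂ = -4064
f is negative-definite; reduce −f:
−f: reduced (well bottom): (30,-4,34) with a≤c, −a<b≤a
flip sign back: reduced form of f is (-30,4,-34)
g is negative-definite; reduce −g:
−g: translate: b→3224 (≡24104 mod 10440), so (5220,24104,27826)→(5220,3224,498)
−g: flip: (5220,3224,498)→(498,-3224,5220)
−g: translate: b→-236 (≡-3224 mod 996), so (498,-3224,5220)→(498,-236,30)
−g: flip: (498,-236,30)→(30,236,498)
−g: translate: b→-4 (≡236 mod 60), so (30,236,498)→(30,-4,34)
−g: reduced (well bottom): (30,-4,34) with a≤c, −a<b≤a
flip sign back: reduced form of g is (-30,4,-34)
reduced forms (-30, 4, -34) vs (-30, 4, -34) ⇒ equivalent

yes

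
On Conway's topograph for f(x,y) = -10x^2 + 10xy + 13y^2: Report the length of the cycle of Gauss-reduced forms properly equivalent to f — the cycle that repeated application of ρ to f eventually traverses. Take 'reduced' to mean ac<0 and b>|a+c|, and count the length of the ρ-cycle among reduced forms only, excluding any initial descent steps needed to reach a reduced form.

D = 620, ⌊√D⌋ = 24
river: ρ → (13,16,-7)
river: ρ → (-7,12,17)
river: ρ → (17,22,-2)
river: ρ → (-2,22,17)
river: ρ → (17,12,-7)
river: ρ → (-7,16,13)
river: ρ → (13,10,-10)
river: ρ → (-10,10,13)
ρ-cycle length = 8 (tail of 0 descent steps not counted)

8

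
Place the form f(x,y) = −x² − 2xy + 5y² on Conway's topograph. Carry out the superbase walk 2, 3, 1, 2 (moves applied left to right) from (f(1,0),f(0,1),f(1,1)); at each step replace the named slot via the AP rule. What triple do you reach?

start (-1,5,2) = (f(1,0),f(0,1),f(1,1))
replace slot 2: 2·((-1)+2) − 5 = -3 → (-1,-3,2)
replace slot 3: 2·((-1)+(-3)) − 2 = -10 → (-1,-3,-10)
replace slot 1: 2·((-3)+(-10)) − (-1) = -25 → (-25,-3,-10)
replace slot 2: 2·((-25)+(-10)) − (-3) = -67 → (-25,-67,-10)

-25,-67,-10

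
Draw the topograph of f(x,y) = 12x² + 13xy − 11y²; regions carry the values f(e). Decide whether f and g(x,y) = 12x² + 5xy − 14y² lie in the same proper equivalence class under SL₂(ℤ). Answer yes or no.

D₁ = 697, D₂ = 697
river cycle of f (length 18): (-11, 9, 14), (14, 19, -6), (-6, 17, 17), (17, 17, -6), (-6, 19, 14), (14, 9, -11), (-11, 13, 12), (12, 11, -12), (-12, 13, 11), (11, 9, -14), … (8 more)
river cycle of g (length 10): (-14, 23, 3), (3, 25, -6), (-6, 23, 7), (7, 19, -12), (-12, 5, 14), (14, 23, -3), (-3, 25, 6), (6, 23, -7), (-7, 19, 12), (12, 5, -14)
cycles differ ⇒ inequivalent

no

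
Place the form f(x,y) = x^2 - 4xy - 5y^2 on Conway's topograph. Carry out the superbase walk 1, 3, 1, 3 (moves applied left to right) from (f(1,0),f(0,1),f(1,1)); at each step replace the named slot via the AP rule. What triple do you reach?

start (1,-5,-8) = (f(1,0),f(0,1),f(1,1))
replace slot 1: 2·((-5)+(-8)) − 1 = -27 → (-27,-5,-8)
replace slot 3: 2·((-27)+(-5)) − (-8) = -56 → (-27,-5,-56)
replace slot 1: 2·((-5)+(-56)) − (-27) = -95 → (-95,-5,-56)
replace slot 3: 2·((-95)+(-5)) − (-56) = -144 → (-95,-5,-144)

-95,-5,-144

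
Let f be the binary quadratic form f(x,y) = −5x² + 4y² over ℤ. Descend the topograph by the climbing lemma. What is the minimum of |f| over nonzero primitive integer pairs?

descent: ρ → (4,8,-1)  [lands on river]
river: ρ → (-1,8,4)
closes: descent 1, river 2
min |a| on river = 1

1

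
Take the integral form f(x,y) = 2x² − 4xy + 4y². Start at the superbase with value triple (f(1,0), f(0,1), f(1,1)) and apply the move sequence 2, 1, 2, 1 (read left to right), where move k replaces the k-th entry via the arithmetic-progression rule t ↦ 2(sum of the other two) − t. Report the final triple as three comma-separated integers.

start (2,4,2) = (f(1,0),f(0,1),f(1,1))
replace slot 2: 2·(2+2) − 4 = 4 → (2,4,2)
replace slot 1: 2·(4+2) − 2 = 10 → (10,4,2)
replace slot 2: 2·(10+2) − 4 = 20 → (10,20,2)
replace slot 1: 2·(20+2) − 10 = 34 → (34,20,2)

34,20,2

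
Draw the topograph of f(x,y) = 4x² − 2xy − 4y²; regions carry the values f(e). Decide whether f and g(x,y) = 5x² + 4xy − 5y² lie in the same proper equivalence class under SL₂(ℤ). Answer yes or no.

D₁ = 68, D₂ = 116
discriminants differ ⇒ not SL₂(ℤ)-equivalent

no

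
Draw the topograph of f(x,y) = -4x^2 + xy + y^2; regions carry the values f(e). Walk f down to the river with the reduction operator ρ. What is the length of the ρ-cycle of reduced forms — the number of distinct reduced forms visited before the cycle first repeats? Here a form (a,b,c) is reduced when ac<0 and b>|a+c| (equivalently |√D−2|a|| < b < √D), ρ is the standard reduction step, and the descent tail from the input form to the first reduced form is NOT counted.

D = 17, ⌊√D⌋ = 4
descent: ρ → (1,3,-2)  [lands on river]
river: ρ → (-2,1,2)
river: ρ → (2,3,-1)
river: ρ → (-1,3,2)
river: ρ → (2,1,-2)
river: ρ → (-2,3,1)
ρ-cycle length = 6 (tail of 1 descent step not counted)

6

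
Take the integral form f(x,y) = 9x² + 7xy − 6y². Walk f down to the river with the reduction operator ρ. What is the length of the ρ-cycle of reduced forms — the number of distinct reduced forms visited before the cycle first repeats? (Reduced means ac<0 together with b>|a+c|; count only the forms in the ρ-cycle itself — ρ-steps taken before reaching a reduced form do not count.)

D = 265, ⌊√D⌋ = 16
river: ρ → (-6,5,10)
river: ρ → (10,15,-1)
river: ρ → (-1,15,10)
river: ρ → (10,5,-6)
river: ρ → (-6,7,9)
river: ρ → (9,11,-4)
river: ρ → (-4,13,6)
river: ρ → (6,11,-6)
river: ρ → (-6,13,4)
river: ρ → (4,11,-9)
river: ρ → (-9,7,6)
river: ρ → (6,5,-10)
river: ρ → (-10,15,1)
river: ρ → (1,15,-10)
river: ρ → (-10,5,6)
river: ρ → (6,7,-9)
river: ρ → (-9,11,4)
river: ρ → (4,13,-6)
river: ρ → (-6,11,6)
river: ρ → (6,13,-4)
river: ρ → (-4,11,9)
river: ρ → (9,7,-6)
ρ-cycle length = 22 (tail of 0 descent steps not counted)

22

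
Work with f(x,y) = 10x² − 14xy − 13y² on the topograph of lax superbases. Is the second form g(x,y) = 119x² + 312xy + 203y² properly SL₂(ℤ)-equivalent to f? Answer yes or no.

D₁ = 716, D₂ = 716
river cycle of f (length 14): (-13, 14, 10), (10, 26, -1), (-1, 26, 10), (10, 14, -13), (-13, 12, 11), (11, 10, -14), (-14, 18, 7), (7, 24, -5), (-5, 26, 2), (2, 26, -5), … (4 more)
river cycle of g (length 14): (10, 26, -1), (-1, 26, 10), (10, 14, -13), (-13, 12, 11), (11, 10, -14), (-14, 18, 7), (7, 24, -5), (-5, 26, 2), (2, 26, -5), (-5, 24, 7), … (4 more)
cycles coincide ⇒ equivalent

yes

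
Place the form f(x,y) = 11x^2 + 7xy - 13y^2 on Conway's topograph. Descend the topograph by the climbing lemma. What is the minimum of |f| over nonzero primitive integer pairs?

river: ρ → (-13,19,5)
river: ρ → (5,21,-9)
river: ρ → (-9,15,11)
river: ρ → (11,7,-13)
closes: descent 0, river 4
min |a| on river = 5

5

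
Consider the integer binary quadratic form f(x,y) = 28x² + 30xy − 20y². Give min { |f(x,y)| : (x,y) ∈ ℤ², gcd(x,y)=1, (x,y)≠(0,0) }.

river: ρ → (-20,50,8)
river: ρ → (8,46,-32)
river: ρ → (-32,18,22)
river: ρ → (22,26,-28)
river: ρ → (-28,30,20)
river: ρ → (20,50,-8)
river: ρ → (-8,46,32)
river: ρ → (32,18,-22)
river: ρ → (-22,26,28)
river: ρ → (28,30,-20)
closes: descent 0, river 10
min |a| on river = 8

8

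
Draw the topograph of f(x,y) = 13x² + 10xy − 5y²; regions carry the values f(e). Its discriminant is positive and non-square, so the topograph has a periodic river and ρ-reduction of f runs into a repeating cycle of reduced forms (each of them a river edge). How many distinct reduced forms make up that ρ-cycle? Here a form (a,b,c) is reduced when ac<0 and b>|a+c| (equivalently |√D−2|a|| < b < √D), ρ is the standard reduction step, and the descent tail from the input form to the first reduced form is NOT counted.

D = 360, ⌊√D⌋ = 18
river: ρ → (-5,10,13)
river: ρ → (13,16,-2)
river: ρ → (-2,16,13)
river: ρ → (13,10,-5)
ρ-cycle length = 4 (tail of 0 descent steps not counted)

4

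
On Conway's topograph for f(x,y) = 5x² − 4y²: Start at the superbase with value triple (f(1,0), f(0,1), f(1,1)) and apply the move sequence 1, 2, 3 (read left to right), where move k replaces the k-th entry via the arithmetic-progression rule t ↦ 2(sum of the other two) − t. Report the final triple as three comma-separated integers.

start (5,-4,1) = (f(1,0),f(0,1),f(1,1))
replace slot 1: 2·((-4)+1) − 5 = -11 → (-11,-4,1)
replace slot 2: 2·((-11)+1) − (-4) = -16 → (-11,-16,1)
replace slot 3: 2·((-11)+(-16)) − 1 = -55 → (-11,-16,-55)

-11,-16,-55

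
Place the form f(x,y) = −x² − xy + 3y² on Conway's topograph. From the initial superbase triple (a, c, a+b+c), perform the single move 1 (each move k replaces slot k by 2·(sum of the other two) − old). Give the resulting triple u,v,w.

start (-1,3,1) = (f(1,0),f(0,1),f(1,1))
replace slot 1: 2·(3+1) − (-1) = 9 → (9,3,1)

9,3,1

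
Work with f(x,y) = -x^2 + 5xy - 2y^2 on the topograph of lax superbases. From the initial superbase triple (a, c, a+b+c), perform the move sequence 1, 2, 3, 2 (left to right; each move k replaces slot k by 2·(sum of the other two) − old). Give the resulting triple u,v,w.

start (-1,-2,2) = (f(1,0),f(0,1),f(1,1))
replace slot 1: 2·((-2)+2) − (-1) = 1 → (1,-2,2)
replace slot 2: 2·(1+2) − (-2) = 8 → (1,8,2)
replace slot 3: 2·(1+8) − 2 = 16 → (1,8,16)
replace slot 2: 2·(1+16) − 8 = 26 → (1,26,16)

1,26,16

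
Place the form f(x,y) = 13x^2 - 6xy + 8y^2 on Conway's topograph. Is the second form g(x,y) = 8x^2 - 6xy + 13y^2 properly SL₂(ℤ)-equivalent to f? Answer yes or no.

D₁ = -380, D₂ = -380
f: flip: (13,-6,8)→(8,6,13)
f: reduced (well bottom): (8,6,13) with a≤c, −a<b≤a
g: reduced (well bottom): (8,-6,13) with a≤c, −a<b≤a
reduced forms (8, 6, 13) vs (8, -6, 13) ⇒ inequivalent

no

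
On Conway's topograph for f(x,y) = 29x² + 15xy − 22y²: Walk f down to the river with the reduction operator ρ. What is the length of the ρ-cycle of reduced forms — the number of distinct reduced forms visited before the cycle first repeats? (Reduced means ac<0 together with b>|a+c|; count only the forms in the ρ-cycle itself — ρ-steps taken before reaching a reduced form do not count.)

D = 2777, ⌊√D⌋ = 52
river: ρ → (-22,29,22)
river: ρ → (22,15,-29)
river: ρ → (-29,43,8)
river: ρ → (8,37,-44)
river: ρ → (-44,51,1)
river: ρ → (1,51,-44)
river: ρ → (-44,37,8)
river: ρ → (8,43,-29)
river: ρ → (-29,15,22)
river: ρ → (22,29,-22)
river: ρ → (-22,15,29)
river: ρ → (29,43,-8)
river: ρ → (-8,37,44)
river: ρ → (44,51,-1)
river: ρ → (-1,51,44)
river: ρ → (44,37,-8)
river: ρ → (-8,43,29)
river: ρ → (29,15,-22)
ρ-cycle length = 18 (tail of 0 descent steps not counted)

18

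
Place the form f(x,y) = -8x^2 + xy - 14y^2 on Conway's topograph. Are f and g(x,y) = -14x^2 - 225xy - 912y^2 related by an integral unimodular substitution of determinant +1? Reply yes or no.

D₁ = -447, D₂ = -447
f is negative-definite; reduce −f:
−f: reduced (well bottom): (8,-1,14) with a≤c, −a<b≤a
flip sign back: reduced form of f is (-8,1,-14)
g is negative-definite; reduce −g:
−g: translate: b→1 (≡225 mod 28), so (14,225,912)→(14,1,8)
−g: flip: (14,1,8)→(8,-1,14)
−g: reduced (well bottom): (8,-1,14) with a≤c, −a<b≤a
flip sign back: reduced form of g is (-8,1,-14)
reduced forms (-8, 1, -14) vs (-8, 1, -14) ⇒ equivalent

yes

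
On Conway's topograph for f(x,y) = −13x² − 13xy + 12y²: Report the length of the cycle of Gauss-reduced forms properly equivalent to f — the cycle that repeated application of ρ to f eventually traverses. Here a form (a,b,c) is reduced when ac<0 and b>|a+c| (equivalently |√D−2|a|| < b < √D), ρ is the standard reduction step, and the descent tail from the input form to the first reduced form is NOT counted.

D = 793, ⌊√D⌋ = 28
descent: ρ → (12,13,-13)  [lands on river]
river: ρ → (-13,13,12)
river: ρ → (12,11,-14)
river: ρ → (-14,17,9)
river: ρ → (9,19,-12)
river: ρ → (-12,5,16)
river: ρ → (16,27,-1)
river: ρ → (-1,27,16)
river: ρ → (16,5,-12)
river: ρ → (-12,19,9)
river: ρ → (9,17,-14)
river: ρ → (-14,11,12)
ρ-cycle length = 12 (tail of 1 descent step not counted)

12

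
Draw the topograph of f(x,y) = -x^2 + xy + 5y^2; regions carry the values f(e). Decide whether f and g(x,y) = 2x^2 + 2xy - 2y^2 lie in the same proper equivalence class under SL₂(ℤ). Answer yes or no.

D₁ = 21, D₂ = 20
discriminants differ ⇒ not SL₂(ℤ)-equivalent

no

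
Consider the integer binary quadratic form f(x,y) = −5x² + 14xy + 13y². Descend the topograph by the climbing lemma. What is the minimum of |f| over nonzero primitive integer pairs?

river: ρ → (13,12,-6)
river: ρ → (-6,12,13)
river: ρ → (13,14,-5)
river: ρ → (-5,16,10)
river: ρ → (10,4,-11)
river: ρ → (-11,18,3)
river: ρ → (3,18,-11)
river: ρ → (-11,4,10)
river: ρ → (10,16,-5)
river: ρ → (-5,14,13)
closes: descent 0, river 10
min |a| on river = 3

3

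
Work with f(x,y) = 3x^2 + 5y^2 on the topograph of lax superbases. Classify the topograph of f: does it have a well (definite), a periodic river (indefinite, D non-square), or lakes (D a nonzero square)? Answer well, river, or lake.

D = b²−4ac = 0² − 4·3·5 = -60
D < 0 ⇒ definite ⇒ every region one sign ⇒ single well

well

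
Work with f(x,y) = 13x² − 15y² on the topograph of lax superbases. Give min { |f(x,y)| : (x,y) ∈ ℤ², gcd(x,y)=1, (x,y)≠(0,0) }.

descent: ρ → (-15,0,13)
descent: ρ → (13,26,-2)  [lands on river]
river: ρ → (-2,26,13)
closes: descent 2, river 2
min |a| on river = 2

2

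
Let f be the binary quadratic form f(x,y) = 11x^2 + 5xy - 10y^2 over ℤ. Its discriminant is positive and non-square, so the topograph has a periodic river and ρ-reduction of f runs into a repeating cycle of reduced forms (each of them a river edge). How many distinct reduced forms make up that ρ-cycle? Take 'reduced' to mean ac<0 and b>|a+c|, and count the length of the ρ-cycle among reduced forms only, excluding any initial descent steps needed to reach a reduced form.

D = 465, ⌊√D⌋ = 21
river: ρ → (-10,15,6)
river: ρ → (6,21,-1)
river: ρ → (-1,21,6)
river: ρ → (6,15,-10)
river: ρ → (-10,5,11)
river: ρ → (11,17,-4)
river: ρ → (-4,15,15)
river: ρ → (15,15,-4)
river: ρ → (-4,17,11)
river: ρ → (11,5,-10)
ρ-cycle length = 10 (tail of 0 descent steps not counted)

10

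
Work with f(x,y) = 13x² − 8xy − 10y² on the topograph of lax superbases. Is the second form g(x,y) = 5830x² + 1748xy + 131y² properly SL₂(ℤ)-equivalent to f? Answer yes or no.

D₁ = 584, D₂ = 584
river cycle of f (length 8): (-10, 8, 13), (13, 18, -5), (-5, 22, 5), (5, 18, -13), (-13, 8, 10), (10, 12, -11), (-11, 10, 11), (11, 12, -10)
river cycle of g (length 8): (13, 18, -5), (-5, 22, 5), (5, 18, -13), (-13, 8, 10), (10, 12, -11), (-11, 10, 11), (11, 12, -10), (-10, 8, 13)
cycles coincide ⇒ equivalent

yes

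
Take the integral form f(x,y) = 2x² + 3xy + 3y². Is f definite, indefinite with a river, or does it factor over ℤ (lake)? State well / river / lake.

D = b²−4ac = 3² − 4·2·3 = -15
D < 0 ⇒ definite ⇒ every region one sign ⇒ single well

well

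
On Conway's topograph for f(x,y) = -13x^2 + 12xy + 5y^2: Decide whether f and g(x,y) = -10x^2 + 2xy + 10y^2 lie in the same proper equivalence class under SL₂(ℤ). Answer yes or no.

D₁ = 404, D₂ = 404
river cycle of f (length 6): (5, 18, -4), (-4, 14, 13), (13, 12, -5), (-5, 18, 4), (4, 14, -13), (-13, 12, 5)
river cycle of g (length 6): (10, 18, -2), (-2, 18, 10), (10, 2, -10), (-10, 18, 2), (2, 18, -10), (-10, 2, 10)
cycles differ ⇒ inequivalent

no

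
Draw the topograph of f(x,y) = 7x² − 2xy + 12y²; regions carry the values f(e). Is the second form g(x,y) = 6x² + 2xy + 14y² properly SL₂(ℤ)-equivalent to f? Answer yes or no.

D₁ = -332, D₂ = -332
f: reduced (well bottom): (7,-2,12) with a≤c, −a<b≤a
g: reduced (well bottom): (6,2,14) with a≤c, −a<b≤a
reduced forms (7, -2, 12) vs (6, 2, 14) ⇒ inequivalent

no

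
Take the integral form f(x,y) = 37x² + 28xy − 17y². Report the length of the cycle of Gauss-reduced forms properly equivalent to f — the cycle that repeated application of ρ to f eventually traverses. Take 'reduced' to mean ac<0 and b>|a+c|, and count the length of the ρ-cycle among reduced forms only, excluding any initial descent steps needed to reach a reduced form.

D = 3300, ⌊√D⌋ = 57
river: ρ → (-17,40,25)
river: ρ → (25,10,-32)
river: ρ → (-32,54,3)
river: ρ → (3,54,-32)
river: ρ → (-32,10,25)
river: ρ → (25,40,-17)
river: ρ → (-17,28,37)
river: ρ → (37,46,-8)
river: ρ → (-8,50,25)
river: ρ → (25,50,-8)
river: ρ → (-8,46,37)
river: ρ → (37,28,-17)
ρ-cycle length = 12 (tail of 0 descent steps not counted)

12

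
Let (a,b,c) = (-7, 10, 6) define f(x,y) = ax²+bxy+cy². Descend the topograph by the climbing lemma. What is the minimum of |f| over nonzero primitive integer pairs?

river: ρ → (6,14,-3)
river: ρ → (-3,16,1)
river: ρ → (1,16,-3)
river: ρ → (-3,14,6)
river: ρ → (6,10,-7)
river: ρ → (-7,4,9)
river: ρ → (9,14,-2)
river: ρ → (-2,14,9)
river: ρ → (9,4,-7)
river: ρ → (-7,10,6)
closes: descent 0, river 10
min |a| on river = 1

1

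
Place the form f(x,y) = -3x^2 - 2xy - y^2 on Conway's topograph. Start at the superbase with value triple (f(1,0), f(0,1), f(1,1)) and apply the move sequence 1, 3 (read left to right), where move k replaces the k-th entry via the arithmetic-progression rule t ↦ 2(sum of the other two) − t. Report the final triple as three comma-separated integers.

start (-3,-1,-6) = (f(1,0),f(0,1),f(1,1))
replace slot 1: 2·((-1)+(-6)) − (-3) = -11 → (-11,-1,-6)
replace slot 3: 2·((-11)+(-1)) − (-6) = -18 → (-11,-1,-18)

-11,-1,-18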